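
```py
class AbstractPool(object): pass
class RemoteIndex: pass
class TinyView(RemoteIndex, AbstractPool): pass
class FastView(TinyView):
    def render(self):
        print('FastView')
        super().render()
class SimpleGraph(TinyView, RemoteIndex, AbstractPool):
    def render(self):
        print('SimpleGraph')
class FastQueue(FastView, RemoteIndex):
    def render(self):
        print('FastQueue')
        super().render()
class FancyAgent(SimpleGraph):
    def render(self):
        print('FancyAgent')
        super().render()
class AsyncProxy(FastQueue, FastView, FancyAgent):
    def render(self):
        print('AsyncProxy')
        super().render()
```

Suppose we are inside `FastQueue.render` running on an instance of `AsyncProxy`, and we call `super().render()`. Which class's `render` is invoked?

FastView

L[AsyncProxy] = AsyncProxy + merge(L[FastQueue], L[FastView], L[FancyAgent], [FastQueue FastView FancyAgent])
  take FastQueue:  [FastQueue FastView TinyView RemoteIndex AbstractPool object] + [FastView TinyView RemoteIndex AbstractPool object] + [FancyAgent SimpleGraph TinyView RemoteIndex AbstractPool object] + [FastQueue FastView FancyAgent]
  take FastView:  [FastView TinyView RemoteIndex AbstractPool object] + [FastView TinyView RemoteIndex AbstractPool object] + [FancyAgent SimpleGraph TinyView RemoteIndex AbstractPool object] + [FastView FancyAgent]
  take FancyAgent:  [TinyView RemoteIndex AbstractPool object] + [TinyView RemoteIndex AbstractPool object] + [FancyAgent SimpleGraph TinyView RemoteIndex AbstractPool object] + [FancyAgent]
  take SimpleGraph:  [TinyView RemoteIndex AbstractPool object] + [TinyView RemoteIndex AbstractPool object] + [SimpleGraph TinyView RemoteIndex AbstractPool object]
  take TinyView:  [TinyView RemoteIndex AbstractPool object] + [TinyView RemoteIndex AbstractPool object] + [TinyView RemoteIndex AbstractPool object]
  take RemoteIndex:  [RemoteIndex AbstractPool object] + [RemoteIndex AbstractPool object] + [RemoteIndex AbstractPool object]
  take AbstractPool:  [AbstractPool object] + [AbstractPool object] + [AbstractPool object]
  take object:  [object] + [object] + [object]
MRO: AsyncProxy FastQueue FastView FancyAgent SimpleGraph TinyView RemoteIndex AbstractPool object
super() in FastQueue.render on a AsyncProxy instance goes to the class after FastQueue in AsyncProxy's MRO: FastView.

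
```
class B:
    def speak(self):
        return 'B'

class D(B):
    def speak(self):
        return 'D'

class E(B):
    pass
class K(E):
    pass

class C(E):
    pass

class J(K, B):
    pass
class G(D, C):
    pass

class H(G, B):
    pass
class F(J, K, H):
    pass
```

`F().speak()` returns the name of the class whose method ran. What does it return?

L[F] = F + merge(L[J], L[K], L[H], [J K H])
  take J:  [J K E B object] + [K E B object] + [H G D C E B object] + [J K H]
  take K:  [K E B object] + [K E B object] + [H G D C E B object] + [K H]
  take H:  [E B object] + [E B object] + [H G D C E B object] + [H]
  take G:  [E B object] + [E B object] + [G D C E B object]
  take D:  [E B object] + [E B object] + [D C E B object]
  take C:  [E B object] + [E B object] + [C E B object]
  take E:  [E B object] + [E B object] + [E B object]
  take B:  [B object] + [B object] + [B object]
  take object:  [object] + [object] + [object]
MRO: F J K H G D C E B object
speak is defined in: B, D. First along the MRO is D.

D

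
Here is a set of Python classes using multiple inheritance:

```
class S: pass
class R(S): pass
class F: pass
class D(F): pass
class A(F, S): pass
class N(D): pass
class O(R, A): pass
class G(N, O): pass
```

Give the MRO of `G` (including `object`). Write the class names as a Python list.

[G, N, D, O, R, A, F, S, object]

L[G] = G + merge(L[N], L[O], [N O])
  take N:  [N D F object] + [O R A F S object] + [N O]
  take D:  [D F object] + [O R A F S object] + [O]
  take O:  [F object] + [O R A F S object] + [O]
  take R:  [F object] + [R A F S object]
  take A:  [F object] + [A F S object]
  take F:  [F object] + [F S object]
  take S:  [object] + [S object]
  take object:  [object] + [object]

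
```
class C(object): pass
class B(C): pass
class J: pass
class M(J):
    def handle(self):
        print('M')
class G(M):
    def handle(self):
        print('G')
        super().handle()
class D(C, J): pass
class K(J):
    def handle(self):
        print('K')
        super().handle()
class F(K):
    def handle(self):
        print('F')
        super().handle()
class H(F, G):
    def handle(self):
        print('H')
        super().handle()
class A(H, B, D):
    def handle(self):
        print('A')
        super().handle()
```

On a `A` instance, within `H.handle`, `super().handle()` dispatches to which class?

F

L[A] = A + merge(L[H], L[B], L[D], [H B D])
  take H:  [H F K G M J object] + [B C object] + [D C J object] + [H B D]
  take F:  [F K G M J object] + [B C object] + [D C J object] + [B D]
  take K:  [K G M J object] + [B C object] + [D C J object] + [B D]
  take G:  [G M J object] + [B C object] + [D C J object] + [B D]
  take M:  [M J object] + [B C object] + [D C J object] + [B D]
  take B:  [J object] + [B C object] + [D C J object] + [B D]
  take D:  [J object] + [C object] + [D C J object] + [D]
  take C:  [J object] + [C object] + [C J object]
  take J:  [J object] + [object] + [J object]
  take object:  [object] + [object] + [object]
MRO: A H F K G M B D C J object
super() in H.handle on a A instance goes to the class after H in A's MRO: F.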